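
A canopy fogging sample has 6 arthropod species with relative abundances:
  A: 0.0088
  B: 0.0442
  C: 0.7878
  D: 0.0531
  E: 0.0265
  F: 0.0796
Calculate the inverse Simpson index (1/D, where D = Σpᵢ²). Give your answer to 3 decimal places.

1.581

D = 0.0088² + 0.0442² + 0.7878² + 0.0531² + 0.0265² + 0.0796² = 0.000077 + 0.001954 + 0.620629 + 0.002820 + 0.000702 + 0.006336 = 0.632518 (working shown to 6 dp, full precision carried).
So 1/D = 1.58098, i.e. 1.581 to 3 decimal places.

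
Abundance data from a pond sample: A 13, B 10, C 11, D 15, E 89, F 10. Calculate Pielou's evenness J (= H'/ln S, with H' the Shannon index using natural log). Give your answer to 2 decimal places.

Total N = 13+10+11+15+89+10 = 148, so the proportions are 0.0878, 0.0676, 0.0743, 0.1014, 0.6014, 0.0676 (working shown to 4 dp, full precision carried).
H' = −Σ pᵢ ln pᵢ = −((-0.2136) + (-0.1821) + (-0.1932) + (-0.2320) + (-0.3058) + (-0.1821)) = 1.3088.
With S = 6 species, ln S = 1.7918, so J = 1.3088/1.7918 = 0.7305, i.e. 0.73 to 2 decimal places.

0.73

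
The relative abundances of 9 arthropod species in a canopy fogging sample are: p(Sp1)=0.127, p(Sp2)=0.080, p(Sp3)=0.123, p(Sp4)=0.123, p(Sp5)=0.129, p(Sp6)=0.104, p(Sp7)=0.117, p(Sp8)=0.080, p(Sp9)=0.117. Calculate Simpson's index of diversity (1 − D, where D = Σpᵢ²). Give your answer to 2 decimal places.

0.89

D = 0.127² + 0.08² + 0.123² + 0.123² + 0.129² + 0.104² + 0.117² + 0.08² + 0.117² = 0.0161 + 0.0064 + 0.0151 + 0.0151 + 0.0166 + 0.0108 + 0.0137 + 0.0064 + 0.0137 = 0.1140 (working shown to 4 dp, full precision carried).
So 1 − D = 0.8860, i.e. 0.89 to 2 decimal places.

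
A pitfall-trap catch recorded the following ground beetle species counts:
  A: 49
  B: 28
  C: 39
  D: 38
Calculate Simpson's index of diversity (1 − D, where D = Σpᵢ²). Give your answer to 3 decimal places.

0.741

Total N = 49+28+39+38 = 154, so the proportions are 0.31818, 0.18182, 0.25325, 0.24675 (working shown to 5 dp, full precision carried).
D = 0.31818² + 0.18182² + 0.25325² + 0.24675² = 0.10124 + 0.03306 + 0.06413 + 0.06089 = 0.25932.
So 1 − D = 0.74068, i.e. 0.741 to 3 decimal places.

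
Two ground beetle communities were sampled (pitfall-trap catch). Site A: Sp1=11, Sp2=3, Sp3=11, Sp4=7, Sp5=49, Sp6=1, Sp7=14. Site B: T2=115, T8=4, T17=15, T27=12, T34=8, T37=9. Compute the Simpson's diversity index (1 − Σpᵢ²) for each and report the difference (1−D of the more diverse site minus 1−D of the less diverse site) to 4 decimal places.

Site A: N=96, proportions 0.1145833, 0.03125, 0.1145833, 0.0729167, 0.5104167, 0.0104167, 0.1458333, giving 1−D = 0.6855469 (working shown to 7 dp, full precision carried).
Site B: N=163, proportions 0.7055215, 0.0245399, 0.0920245, 0.0736196, 0.0490798, 0.0552147, giving 1−D = 0.4822914.
Difference = |0.6855469 − 0.4822914| = 0.2032555, i.e. 0.2033 to 4 decimal places.

0.2033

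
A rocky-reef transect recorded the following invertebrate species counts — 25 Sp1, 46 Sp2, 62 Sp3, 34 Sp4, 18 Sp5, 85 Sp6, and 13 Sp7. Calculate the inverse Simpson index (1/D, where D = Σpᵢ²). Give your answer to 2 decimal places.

Total N = 25+46+62+34+18+85+13 = 283, so the proportions are 0.088339, 0.162544, 0.219081, 0.120141, 0.063604, 0.300353, 0.045936 (working shown to 6 dp, full precision carried).
D = 0.088339² + 0.162544² + 0.219081² + 0.120141² + 0.063604² + 0.300353² + 0.045936² = 0.007804 + 0.026421 + 0.047997 + 0.014434 + 0.004045 + 0.090212 + 0.002110 = 0.193023.
So 1/D = 5.1807, i.e. 5.18 to 2 decimal places.

5.18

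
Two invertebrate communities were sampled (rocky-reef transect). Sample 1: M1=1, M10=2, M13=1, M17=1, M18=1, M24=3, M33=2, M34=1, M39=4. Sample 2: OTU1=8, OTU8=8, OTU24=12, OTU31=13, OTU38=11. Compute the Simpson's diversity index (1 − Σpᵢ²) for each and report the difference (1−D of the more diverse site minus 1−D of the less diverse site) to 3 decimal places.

Sample 1: N=16, proportions 0.0625, 0.125, 0.0625, 0.0625, 0.0625, 0.1875, 0.125, 0.0625, 0.25, giving 1−D = 0.85156 (working shown to 5 dp, full precision carried).
Sample 2: N=52, proportions 0.15385, 0.15385, 0.23077, 0.25, 0.21154, giving 1−D = 0.79216.
Difference = |0.85156 − 0.79216| = 0.05940, i.e. 0.059 to 3 decimal places.

0.059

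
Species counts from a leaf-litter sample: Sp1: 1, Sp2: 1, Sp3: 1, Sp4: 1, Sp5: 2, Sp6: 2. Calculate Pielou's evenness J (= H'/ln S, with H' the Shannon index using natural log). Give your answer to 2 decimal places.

0.97

Total N = 1+1+1+1+2+2 = 8, so the proportions are 0.125, 0.125, 0.125, 0.125, 0.25, 0.25 (working shown to 4 dp, full precision carried).
H' = −Σ pᵢ ln pᵢ = −((-0.2599) + (-0.2599) + (-0.2599) + (-0.2599) + (-0.3466) + (-0.3466)) = 1.7329.
With S = 6 species, ln S = 1.7918, so J = 1.7329/1.7918 = 0.9671, i.e. 0.97 to 2 decimal places.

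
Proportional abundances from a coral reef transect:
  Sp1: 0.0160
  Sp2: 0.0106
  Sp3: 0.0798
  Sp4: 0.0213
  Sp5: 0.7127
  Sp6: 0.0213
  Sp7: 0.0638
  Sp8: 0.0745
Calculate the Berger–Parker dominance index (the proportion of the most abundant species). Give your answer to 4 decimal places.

0.7127

The largest proportion is 0.7127, i.e. d = 0.7127 to 4 decimal places.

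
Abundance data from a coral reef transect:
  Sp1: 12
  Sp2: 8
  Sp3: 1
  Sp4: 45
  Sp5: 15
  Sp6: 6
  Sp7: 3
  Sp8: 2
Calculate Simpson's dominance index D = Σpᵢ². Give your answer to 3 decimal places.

Total N = 12+8+1+45+15+6+3+2 = 92, so the proportions are 0.13043, 0.08696, 0.01087, 0.48913, 0.16304, 0.06522, 0.03261, 0.02174 (working shown to 5 dp, full precision carried).
D = 0.13043² + 0.08696² + 0.01087² + 0.48913² + 0.16304² + 0.06522² + 0.03261² + 0.02174² = 0.01701 + 0.00756 + 0.00012 + 0.23925 + 0.02658 + 0.00425 + 0.00106 + 0.00047 = 0.29631.
To 3 decimal places, D = 0.296.

0.296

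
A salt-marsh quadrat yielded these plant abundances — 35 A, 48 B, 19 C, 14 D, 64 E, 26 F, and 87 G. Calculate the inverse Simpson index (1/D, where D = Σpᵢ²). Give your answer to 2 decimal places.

Total N = 35+48+19+14+64+26+87 = 293, so the proportions are 0.119454, 0.163823, 0.064846, 0.047782, 0.21843, 0.088737, 0.296928 (working shown to 6 dp, full precision carried).
D = 0.119454² + 0.163823² + 0.064846² + 0.047782² + 0.21843² + 0.088737² + 0.296928² = 0.014269 + 0.026838 + 0.004205 + 0.002283 + 0.047712 + 0.007874 + 0.088166 = 0.191348.
So 1/D = 5.2261, i.e. 5.23 to 2 decimal places.

5.23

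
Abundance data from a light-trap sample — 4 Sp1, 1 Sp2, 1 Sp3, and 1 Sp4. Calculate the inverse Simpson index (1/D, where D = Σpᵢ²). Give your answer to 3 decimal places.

2.579

Total N = 4+1+1+1 = 7, so the proportions are 0.571429, 0.142857, 0.142857, 0.142857 (working shown to 6 dp, full precision carried).
D = 0.571429² + 0.142857² + 0.142857² + 0.142857² = 0.326531 + 0.020408 + 0.020408 + 0.020408 = 0.387755.
So 1/D = 2.57895, i.e. 2.579 to 3 decimal places.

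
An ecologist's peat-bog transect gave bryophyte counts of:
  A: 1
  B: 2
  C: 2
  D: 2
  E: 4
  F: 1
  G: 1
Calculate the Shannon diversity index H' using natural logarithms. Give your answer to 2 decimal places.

1.82

Total N = 1+2+2+2+4+1+1 = 13, so the proportions are 0.0769, 0.1538, 0.1538, 0.1538, 0.3077, 0.0769, 0.0769 (working shown to 4 dp, full precision carried).
Each pᵢ ln pᵢ term: 0.0769×(-2.5649)=-0.1973, 0.1538×(-1.8718)=-0.2880, 0.1538×(-1.8718)=-0.2880, 0.1538×(-1.8718)=-0.2880, 0.3077×(-1.1787)=-0.3627, 0.0769×(-2.5649)=-0.1973, 0.0769×(-2.5649)=-0.1973.
Sum = -1.8185, so H' = 1.82.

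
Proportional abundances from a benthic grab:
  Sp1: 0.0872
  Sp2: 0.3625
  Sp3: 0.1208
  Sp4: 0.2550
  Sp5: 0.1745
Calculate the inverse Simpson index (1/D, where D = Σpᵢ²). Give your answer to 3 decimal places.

D = 0.0872² + 0.3625² + 0.1208² + 0.255² + 0.1745² = 0.0076038 + 0.1314063 + 0.0145926 + 0.0650250 + 0.0304502 = 0.2490780 (working shown to 7 dp, full precision carried).
So 1/D = 4.01481, i.e. 4.015 to 3 decimal places.

4.015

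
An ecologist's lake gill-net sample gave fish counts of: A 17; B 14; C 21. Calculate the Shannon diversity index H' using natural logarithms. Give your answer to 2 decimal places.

Total N = 17+14+21 = 52, so the proportions are 0.32692, 0.26923, 0.40385 (working shown to 5 dp, full precision carried).
Each pᵢ ln pᵢ term: 0.32692×(-1.11803)=-0.36551, 0.26923×(-1.31219)=-0.35328, 0.40385×(-0.90672)=-0.36618.
Sum = -1.08497, so H' = 1.08.

1.08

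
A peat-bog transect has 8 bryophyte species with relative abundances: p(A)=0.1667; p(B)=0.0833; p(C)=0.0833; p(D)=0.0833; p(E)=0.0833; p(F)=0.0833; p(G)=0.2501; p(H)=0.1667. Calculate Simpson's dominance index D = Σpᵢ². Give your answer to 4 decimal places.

0.1528

D = 0.1667² + 0.0833² + 0.0833² + 0.0833² + 0.0833² + 0.0833² + 0.2501² + 0.1667² = 0.027789 + 0.006939 + 0.006939 + 0.006939 + 0.006939 + 0.006939 + 0.062550 + 0.027789 = 0.152822 (working shown to 6 dp, full precision carried).
To 4 decimal places, D = 0.1528.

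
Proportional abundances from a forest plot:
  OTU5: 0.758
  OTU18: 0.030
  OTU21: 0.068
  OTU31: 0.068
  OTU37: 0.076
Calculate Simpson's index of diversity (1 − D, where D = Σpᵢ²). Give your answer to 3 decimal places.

0.410

D = 0.758² + 0.03² + 0.068² + 0.068² + 0.076² = 0.57456 + 0.00090 + 0.00462 + 0.00462 + 0.00578 = 0.59049 (working shown to 5 dp, full precision carried).
So 1 − D = 0.40951, i.e. 0.410 to 3 decimal places.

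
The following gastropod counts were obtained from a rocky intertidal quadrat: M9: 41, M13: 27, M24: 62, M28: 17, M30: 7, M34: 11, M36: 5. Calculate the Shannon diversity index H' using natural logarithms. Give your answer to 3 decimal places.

Total N = 41+27+62+17+7+11+5 = 170, so the proportions are 0.24118, 0.15882, 0.36471, 0.1, 0.04118, 0.06471, 0.02941 (working shown to 5 dp, full precision carried).
Each pᵢ ln pᵢ term: 0.24118×(-1.42223)=-0.34301, 0.15882×(-1.83996)=-0.29223, 0.36471×(-1.00866)=-0.36787, 0.1×(-2.30259)=-0.23026, 0.04118×(-3.18989)=-0.13135, 0.06471×(-2.73790)=-0.17716, 0.02941×(-3.52636)=-0.10372.
Sum = -1.64558, so H' = 1.646.

1.646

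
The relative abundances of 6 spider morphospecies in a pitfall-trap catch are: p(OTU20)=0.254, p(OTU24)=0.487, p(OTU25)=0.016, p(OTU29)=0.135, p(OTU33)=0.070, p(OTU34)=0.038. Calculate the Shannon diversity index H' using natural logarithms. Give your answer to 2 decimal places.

Each pᵢ ln pᵢ term (working shown to 4 dp, full precision carried): 0.254×(-1.3704)=-0.3481, 0.487×(-0.7195)=-0.3504, 0.016×(-4.1352)=-0.0662, 0.135×(-2.0025)=-0.2703, 0.07×(-2.6593)=-0.1861, 0.038×(-3.2702)=-0.1243.
Sum = -1.3454, so H' = 1.35.

1.35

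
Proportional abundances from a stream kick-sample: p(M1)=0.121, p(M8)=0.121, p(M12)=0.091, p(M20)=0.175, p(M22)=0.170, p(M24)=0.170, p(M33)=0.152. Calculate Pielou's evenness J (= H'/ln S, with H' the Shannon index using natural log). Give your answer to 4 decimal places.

0.9883

H' = −Σ pᵢ ln pᵢ = −((-0.255548) + (-0.255548) + (-0.218118) + (-0.305020) + (-0.301233) + (-0.301233) + (-0.286349)) = 1.923047 (working shown to 6 dp, full precision carried).
With S = 7 species, ln S = 1.945910, so J = 1.923047/1.945910 = 0.988251, i.e. 0.9883 to 4 decimal places.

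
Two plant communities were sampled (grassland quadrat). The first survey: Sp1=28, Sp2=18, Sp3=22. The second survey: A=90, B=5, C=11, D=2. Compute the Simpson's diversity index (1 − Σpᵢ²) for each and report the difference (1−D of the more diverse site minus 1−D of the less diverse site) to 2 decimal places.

0.36

The first survey: N=68, proportions 0.4118, 0.2647, 0.3235, giving 1−D = 0.6557 (working shown to 4 dp, full precision carried).
The second survey: N=108, proportions 0.8333, 0.0463, 0.1019, 0.0185, giving 1−D = 0.2927.
Difference = |0.6557 − 0.2927| = 0.3630, i.e. 0.36 to 2 decimal places.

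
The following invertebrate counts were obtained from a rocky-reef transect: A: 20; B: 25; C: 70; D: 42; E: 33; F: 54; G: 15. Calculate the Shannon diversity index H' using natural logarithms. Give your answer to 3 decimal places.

Total N = 20+25+70+42+33+54+15 = 259, so the proportions are 0.07722, 0.09653, 0.27027, 0.16216, 0.12741, 0.20849, 0.05792 (working shown to 5 dp, full precision carried).
Each pᵢ ln pᵢ term: 0.07722×(-2.56110)=-0.19777, 0.09653×(-2.33795)=-0.22567, 0.27027×(-1.30833)=-0.35360, 0.16216×(-1.81916)=-0.29500, 0.12741×(-2.06032)=-0.26251, 0.20849×(-1.56784)=-0.32689, 0.05792×(-2.84878)=-0.16499.
Sum = -1.82643, so H' = 1.826.

1.826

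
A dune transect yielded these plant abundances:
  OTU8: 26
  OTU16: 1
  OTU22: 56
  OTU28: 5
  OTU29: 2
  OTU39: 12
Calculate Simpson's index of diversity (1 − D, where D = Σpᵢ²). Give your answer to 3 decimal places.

Total N = 26+1+56+5+2+12 = 102, so the proportions are 0.2549, 0.0098, 0.54902, 0.04902, 0.01961, 0.11765 (working shown to 5 dp, full precision carried).
D = 0.2549² + 0.0098² + 0.54902² + 0.04902² + 0.01961² + 0.11765² = 0.06498 + 0.00010 + 0.30142 + 0.00240 + 0.00038 + 0.01384 = 0.38312.
So 1 − D = 0.61688, i.e. 0.617 to 3 decimal places.

0.617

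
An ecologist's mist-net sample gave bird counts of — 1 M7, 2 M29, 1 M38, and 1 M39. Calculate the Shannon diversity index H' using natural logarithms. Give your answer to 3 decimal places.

1.332

Total N = 1+2+1+1 = 5, so the proportions are 0.2, 0.4, 0.2, 0.2 (working shown to 5 dp, full precision carried).
Each pᵢ ln pᵢ term: 0.2×(-1.60944)=-0.32189, 0.4×(-0.91629)=-0.36652, 0.2×(-1.60944)=-0.32189, 0.2×(-1.60944)=-0.32189.
Sum = -1.33218, so H' = 1.332.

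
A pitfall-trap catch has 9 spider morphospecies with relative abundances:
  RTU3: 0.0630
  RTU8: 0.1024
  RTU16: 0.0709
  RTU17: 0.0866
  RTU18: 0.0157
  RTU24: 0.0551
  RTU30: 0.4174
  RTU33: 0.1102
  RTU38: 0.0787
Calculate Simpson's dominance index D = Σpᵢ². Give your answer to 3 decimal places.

0.223

D = 0.063² + 0.1024² + 0.0709² + 0.0866² + 0.0157² + 0.0551² + 0.4174² + 0.1102² + 0.0787² = 0.00397 + 0.01049 + 0.00503 + 0.00750 + 0.00025 + 0.00304 + 0.17422 + 0.01214 + 0.00619 = 0.22282 (working shown to 5 dp, full precision carried).
To 3 decimal places, D = 0.223.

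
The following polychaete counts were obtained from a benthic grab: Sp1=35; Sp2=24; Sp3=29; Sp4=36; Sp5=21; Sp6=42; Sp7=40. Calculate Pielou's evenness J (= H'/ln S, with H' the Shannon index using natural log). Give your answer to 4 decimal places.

Total N = 35+24+29+36+21+42+40 = 227, so the proportions are 0.154185, 0.105727, 0.127753, 0.15859, 0.092511, 0.185022, 0.176211 (working shown to 6 dp, full precision carried).
H' = −Σ pᵢ ln pᵢ = −((-0.288265) + (-0.237557) + (-0.262872) + (-0.292033) + (-0.220216) + (-0.312184) + (-0.305916)) = 1.919042.
With S = 7 species, ln S = 1.945910, so J = 1.919042/1.945910 = 0.986193, i.e. 0.9862 to 4 decimal places.

0.9862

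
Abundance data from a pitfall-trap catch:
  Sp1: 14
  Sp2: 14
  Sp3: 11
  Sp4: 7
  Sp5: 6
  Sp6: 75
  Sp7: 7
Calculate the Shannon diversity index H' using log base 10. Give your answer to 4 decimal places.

Total N = 14+14+11+7+6+75+7 = 134, so the proportions are 0.104478, 0.104478, 0.08209, 0.052239, 0.044776, 0.559701, 0.052239 (working shown to 6 dp, full precision carried).
Each pᵢ log₁₀ pᵢ term: 0.104478×(-0.980977)=-0.102490, 0.104478×(-0.980977)=-0.102490, 0.08209×(-1.085712)=-0.089126, 0.052239×(-1.282007)=-0.066971, 0.044776×(-1.348954)=-0.060401, 0.559701×(-0.252044)=-0.141069, 0.052239×(-1.282007)=-0.066971.
Sum = -0.629517, so H' = 0.6295.

0.6295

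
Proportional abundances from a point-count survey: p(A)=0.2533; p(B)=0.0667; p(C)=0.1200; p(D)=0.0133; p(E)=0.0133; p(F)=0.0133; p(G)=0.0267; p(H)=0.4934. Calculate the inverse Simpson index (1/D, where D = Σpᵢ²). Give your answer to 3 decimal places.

3.052

D = 0.2533² + 0.0667² + 0.12² + 0.0133² + 0.0133² + 0.0133² + 0.0267² + 0.4934² = 0.064161 + 0.004449 + 0.014400 + 0.000177 + 0.000177 + 0.000177 + 0.000713 + 0.243444 = 0.327697 (working shown to 6 dp, full precision carried).
So 1/D = 3.05160, i.e. 3.052 to 3 decimal places.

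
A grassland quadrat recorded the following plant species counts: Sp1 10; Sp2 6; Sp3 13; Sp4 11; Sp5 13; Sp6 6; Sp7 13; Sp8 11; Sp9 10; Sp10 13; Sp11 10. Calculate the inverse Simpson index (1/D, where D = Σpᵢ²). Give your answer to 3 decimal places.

10.431

Total N = 10+6+13+11+13+6+13+11+10+13+10 = 116, so the proportions are 0.0862069, 0.05172414, 0.11206897, 0.09482759, 0.11206897, 0.05172414, 0.11206897, 0.09482759, 0.0862069, 0.11206897, 0.0862069 (working shown to 8 dp, full precision carried).
D = 0.0862069² + 0.05172414² + 0.11206897² + 0.09482759² + 0.11206897² + 0.05172414² + 0.11206897² + 0.09482759² + 0.0862069² + 0.11206897² + 0.0862069² = 0.00743163 + 0.00267539 + 0.01255945 + 0.00899227 + 0.01255945 + 0.00267539 + 0.01255945 + 0.00899227 + 0.00743163 + 0.01255945 + 0.00743163 = 0.09586801.
So 1/D = 10.43101, i.e. 10.431 to 3 decimal places.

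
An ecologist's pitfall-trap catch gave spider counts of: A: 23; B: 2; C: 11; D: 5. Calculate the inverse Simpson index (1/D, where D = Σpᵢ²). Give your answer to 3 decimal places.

Total N = 23+2+11+5 = 41, so the proportions are 0.560976, 0.04878, 0.268293, 0.121951 (working shown to 6 dp, full precision carried).
D = 0.560976² + 0.04878² + 0.268293² + 0.121951² = 0.314694 + 0.002380 + 0.071981 + 0.014872 = 0.403926.
So 1/D = 2.47570, i.e. 2.476 to 3 decimal places.

2.476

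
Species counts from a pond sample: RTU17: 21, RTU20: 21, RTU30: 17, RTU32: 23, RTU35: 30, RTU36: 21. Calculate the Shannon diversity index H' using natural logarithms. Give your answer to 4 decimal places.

1.7767

Total N = 21+21+17+23+30+21 = 133, so the proportions are 0.157895, 0.157895, 0.12782, 0.172932, 0.225564, 0.157895 (working shown to 6 dp, full precision carried).
Each pᵢ ln pᵢ term: 0.157895×(-1.845827)=-0.291446, 0.157895×(-1.845827)=-0.291446, 0.12782×(-2.057136)=-0.262942, 0.172932×(-1.754855)=-0.303471, 0.225564×(-1.489152)=-0.335899, 0.157895×(-1.845827)=-0.291446.
Sum = -1.776651, so H' = 1.7767.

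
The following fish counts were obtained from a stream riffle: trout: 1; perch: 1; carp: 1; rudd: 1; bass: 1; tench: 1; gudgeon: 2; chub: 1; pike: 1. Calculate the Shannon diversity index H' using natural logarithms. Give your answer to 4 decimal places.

2.1640

Total N = 1+1+1+1+1+1+2+1+1 = 10, so the proportions are 0.1, 0.1, 0.1, 0.1, 0.1, 0.1, 0.2, 0.1, 0.1 (working shown to 6 dp, full precision carried).
Each pᵢ ln pᵢ term: 0.1×(-2.302585)=-0.230259, 0.1×(-2.302585)=-0.230259, 0.1×(-2.302585)=-0.230259, 0.1×(-2.302585)=-0.230259, 0.1×(-2.302585)=-0.230259, 0.1×(-2.302585)=-0.230259, 0.2×(-1.609438)=-0.321888, 0.1×(-2.302585)=-0.230259, 0.1×(-2.302585)=-0.230259.
Sum = -2.163956, so H' = 2.1640.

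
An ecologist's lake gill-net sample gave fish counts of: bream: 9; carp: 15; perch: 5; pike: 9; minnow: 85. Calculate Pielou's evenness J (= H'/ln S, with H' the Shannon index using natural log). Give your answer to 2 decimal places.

0.64

Total N = 9+15+5+9+85 = 123, so the proportions are 0.0732, 0.122, 0.0407, 0.0732, 0.6911 (working shown to 4 dp, full precision carried).
H' = −Σ pᵢ ln pᵢ = −((-0.1913) + (-0.2566) + (-0.1302) + (-0.1913) + (-0.2554)) = 1.0248.
With S = 5 species, ln S = 1.6094, so J = 1.0248/1.6094 = 0.6368, i.e. 0.64 to 2 decimal places.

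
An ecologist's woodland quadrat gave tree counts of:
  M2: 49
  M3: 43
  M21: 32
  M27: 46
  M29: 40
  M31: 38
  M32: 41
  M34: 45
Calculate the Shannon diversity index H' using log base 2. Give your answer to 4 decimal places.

Total N = 49+43+32+46+40+38+41+45 = 334, so the proportions are 0.146707, 0.128743, 0.095808, 0.137725, 0.11976, 0.113772, 0.122754, 0.134731 (working shown to 6 dp, full precision carried).
Each pᵢ log₂ pᵢ term: 0.146707×(-2.768994)=-0.406230, 0.128743×(-2.957440)=-0.380748, 0.095808×(-3.383704)=-0.324187, 0.137725×(-2.860142)=-0.393912, 0.11976×(-3.061776)=-0.366680, 0.113772×(-3.135777)=-0.356765, 0.122754×(-3.026152)=-0.371474, 0.134731×(-2.891851)=-0.389621.
Sum = -2.989616, so H' = 2.9896.

2.9896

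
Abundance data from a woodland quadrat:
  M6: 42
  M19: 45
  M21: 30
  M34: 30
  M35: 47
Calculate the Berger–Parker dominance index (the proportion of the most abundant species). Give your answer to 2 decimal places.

Total N = 42+45+30+30+47 = 194, so the proportions are 0.2165, 0.232, 0.1546, 0.1546, 0.2423 (working shown to 4 dp, full precision carried).
The largest proportion is 0.2423, i.e. d = 0.24 to 2 decimal places.

0.24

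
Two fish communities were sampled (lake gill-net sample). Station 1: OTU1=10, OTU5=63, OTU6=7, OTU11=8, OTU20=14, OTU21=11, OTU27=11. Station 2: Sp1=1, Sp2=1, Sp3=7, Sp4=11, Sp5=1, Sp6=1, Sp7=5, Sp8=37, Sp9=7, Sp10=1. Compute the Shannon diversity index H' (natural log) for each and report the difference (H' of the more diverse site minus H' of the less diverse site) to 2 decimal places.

Station 1: N=124, proportions 0.0806, 0.5081, 0.0565, 0.0645, 0.1129, 0.0887, 0.0887, giving H' = 1.5622 (working shown to 4 dp, full precision carried).
Station 2: N=72, proportions 0.0139, 0.0139, 0.0972, 0.1528, 0.0139, 0.0139, 0.0694, 0.5139, 0.0972, 0.0139, giving H' = 1.5646.
Difference = |1.5622 − 1.5646| = 0.0024, i.e. 0.00 to 2 decimal places.

0.00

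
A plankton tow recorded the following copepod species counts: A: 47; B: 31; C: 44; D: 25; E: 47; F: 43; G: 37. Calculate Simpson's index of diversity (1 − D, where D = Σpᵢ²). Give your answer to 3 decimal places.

0.851

Total N = 47+31+44+25+47+43+37 = 274, so the proportions are 0.17153, 0.11314, 0.16058, 0.09124, 0.17153, 0.15693, 0.13504 (working shown to 5 dp, full precision carried).
D = 0.17153² + 0.11314² + 0.16058² + 0.09124² + 0.17153² + 0.15693² + 0.13504² = 0.02942 + 0.01280 + 0.02579 + 0.00832 + 0.02942 + 0.02463 + 0.01823 = 0.14862.
So 1 − D = 0.85138, i.e. 0.851 to 3 decimal places.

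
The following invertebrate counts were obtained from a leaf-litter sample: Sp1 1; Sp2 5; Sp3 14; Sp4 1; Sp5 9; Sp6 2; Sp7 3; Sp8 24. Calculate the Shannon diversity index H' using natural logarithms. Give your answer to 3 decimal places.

Total N = 1+5+14+1+9+2+3+24 = 59, so the proportions are 0.01695, 0.08475, 0.23729, 0.01695, 0.15254, 0.0339, 0.05085, 0.40678 (working shown to 5 dp, full precision carried).
Each pᵢ ln pᵢ term: 0.01695×(-4.07754)=-0.06911, 0.08475×(-2.46810)=-0.20916, 0.23729×(-1.43848)=-0.34133, 0.01695×(-4.07754)=-0.06911, 0.15254×(-1.88031)=-0.28683, 0.0339×(-3.38439)=-0.11473, 0.05085×(-2.97893)=-0.15147, 0.40678×(-0.89948)=-0.36589.
Sum = -1.60763, so H' = 1.608.

1.608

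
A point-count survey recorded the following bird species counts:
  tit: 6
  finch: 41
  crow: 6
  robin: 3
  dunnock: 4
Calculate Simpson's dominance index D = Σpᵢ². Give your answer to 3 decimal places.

0.494

Total N = 6+41+6+3+4 = 60, so the proportions are 0.1, 0.68333, 0.1, 0.05, 0.06667 (working shown to 5 dp, full precision carried).
D = 0.1² + 0.68333² + 0.1² + 0.05² + 0.06667² = 0.01000 + 0.46694 + 0.01000 + 0.00250 + 0.00444 = 0.49389.
To 3 decimal places, D = 0.494.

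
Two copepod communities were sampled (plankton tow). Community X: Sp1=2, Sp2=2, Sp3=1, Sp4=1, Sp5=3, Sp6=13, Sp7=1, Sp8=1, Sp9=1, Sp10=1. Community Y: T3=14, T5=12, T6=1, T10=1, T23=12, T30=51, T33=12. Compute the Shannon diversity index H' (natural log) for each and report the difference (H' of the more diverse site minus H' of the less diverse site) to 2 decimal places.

0.28

Community X: N=26, proportions 0.0769, 0.0769, 0.0385, 0.0385, 0.1154, 0.5, 0.0385, 0.0385, 0.0385, 0.0385, giving H' = 1.7422 (working shown to 4 dp, full precision carried).
Community Y: N=103, proportions 0.1359, 0.1165, 0.0097, 0.0097, 0.1165, 0.4951, 0.1165, giving H' = 1.4607.
Difference = |1.7422 − 1.4607| = 0.2815, i.e. 0.28 to 2 decimal places.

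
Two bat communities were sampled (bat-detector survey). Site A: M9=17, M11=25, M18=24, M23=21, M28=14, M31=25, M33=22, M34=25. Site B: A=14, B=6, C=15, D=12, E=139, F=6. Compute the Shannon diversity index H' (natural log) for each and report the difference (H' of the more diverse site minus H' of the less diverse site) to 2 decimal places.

Site A: N=173, proportions 0.09827, 0.14451, 0.13873, 0.12139, 0.08092, 0.14451, 0.12717, 0.14451, giving H' = 2.06232 (working shown to 5 dp, full precision carried).
Site B: N=192, proportions 0.07292, 0.03125, 0.07812, 0.0625, 0.72396, 0.03125, giving H' = 1.01385.
Difference = |2.06232 − 1.01385| = 1.04847, i.e. 1.05 to 2 decimal places.

1.05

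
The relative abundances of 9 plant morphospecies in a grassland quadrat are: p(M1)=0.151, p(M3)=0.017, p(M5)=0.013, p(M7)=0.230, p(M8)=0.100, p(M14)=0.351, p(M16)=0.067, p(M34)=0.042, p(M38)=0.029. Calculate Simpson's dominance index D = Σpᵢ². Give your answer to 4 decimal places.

0.2165

D = 0.151² + 0.017² + 0.013² + 0.23² + 0.1² + 0.351² + 0.067² + 0.042² + 0.029² = 0.022801 + 0.000289 + 0.000169 + 0.052900 + 0.010000 + 0.123201 + 0.004489 + 0.001764 + 0.000841 = 0.216454 (working shown to 6 dp, full precision carried).
To 4 decimal places, D = 0.2165.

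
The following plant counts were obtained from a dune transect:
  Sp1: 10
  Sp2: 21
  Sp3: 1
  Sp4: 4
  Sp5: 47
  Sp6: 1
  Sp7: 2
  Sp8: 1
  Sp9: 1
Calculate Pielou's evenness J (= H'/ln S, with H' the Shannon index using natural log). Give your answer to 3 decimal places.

Total N = 10+21+1+4+47+1+2+1+1 = 88, so the proportions are 0.11364, 0.23864, 0.01136, 0.04545, 0.53409, 0.01136, 0.02273, 0.01136, 0.01136 (working shown to 5 dp, full precision carried).
H' = −Σ pᵢ ln pᵢ = −((-0.24713) + (-0.34192) + (-0.05088) + (-0.14050) + (-0.33498) + (-0.05088) + (-0.08600) + (-0.05088) + (-0.05088)) = 1.35405.
With S = 9 species, ln S = 2.19722, so J = 1.35405/2.19722 = 0.61625, i.e. 0.616 to 3 decimal places.

0.616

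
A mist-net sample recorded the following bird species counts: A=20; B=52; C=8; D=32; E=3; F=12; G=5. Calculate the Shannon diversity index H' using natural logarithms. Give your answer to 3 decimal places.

1.594

Total N = 20+52+8+32+3+12+5 = 132, so the proportions are 0.15152, 0.39394, 0.06061, 0.24242, 0.02273, 0.09091, 0.03788 (working shown to 5 dp, full precision carried).
Each pᵢ ln pᵢ term: 0.15152×(-1.88707)=-0.28592, 0.39394×(-0.93156)=-0.36698, 0.06061×(-2.80336)=-0.16990, 0.24242×(-1.41707)=-0.34353, 0.02273×(-3.78419)=-0.08600, 0.09091×(-2.39790)=-0.21799, 0.03788×(-3.27336)=-0.12399.
Sum = -1.59431, so H' = 1.594.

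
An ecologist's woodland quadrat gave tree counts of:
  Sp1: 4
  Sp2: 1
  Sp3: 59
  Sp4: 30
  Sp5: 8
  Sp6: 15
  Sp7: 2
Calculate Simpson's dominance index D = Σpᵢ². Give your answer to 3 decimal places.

Total N = 4+1+59+30+8+15+2 = 119, so the proportions are 0.03361, 0.0084, 0.4958, 0.2521, 0.06723, 0.12605, 0.01681 (working shown to 5 dp, full precision carried).
D = 0.03361² + 0.0084² + 0.4958² + 0.2521² + 0.06723² + 0.12605² + 0.01681² = 0.00113 + 0.00007 + 0.24582 + 0.06355 + 0.00452 + 0.01589 + 0.00028 = 0.33126.
To 3 decimal places, D = 0.331.

0.331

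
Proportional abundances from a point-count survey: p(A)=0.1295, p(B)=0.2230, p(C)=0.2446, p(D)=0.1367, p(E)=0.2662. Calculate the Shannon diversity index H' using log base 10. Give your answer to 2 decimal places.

0.68

Each pᵢ log₁₀ pᵢ term (working shown to 4 dp, full precision carried): 0.1295×(-0.8877)=-0.1150, 0.223×(-0.6517)=-0.1453, 0.2446×(-0.6115)=-0.1496, 0.1367×(-0.8642)=-0.1181, 0.2662×(-0.5748)=-0.1530.
Sum = -0.6810, so H' = 0.68.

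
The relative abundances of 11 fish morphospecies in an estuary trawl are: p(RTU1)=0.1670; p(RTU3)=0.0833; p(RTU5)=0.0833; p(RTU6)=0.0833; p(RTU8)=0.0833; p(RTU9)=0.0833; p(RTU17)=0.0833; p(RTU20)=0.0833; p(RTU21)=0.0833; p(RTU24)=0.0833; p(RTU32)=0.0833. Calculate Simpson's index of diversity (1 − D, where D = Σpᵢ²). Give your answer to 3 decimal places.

0.903

D = 0.167² + 0.0833² + 0.0833² + 0.0833² + 0.0833² + 0.0833² + 0.0833² + 0.0833² + 0.0833² + 0.0833² + 0.0833² = 0.02789 + 0.00694 + 0.00694 + 0.00694 + 0.00694 + 0.00694 + 0.00694 + 0.00694 + 0.00694 + 0.00694 + 0.00694 = 0.09728 (working shown to 5 dp, full precision carried).
So 1 − D = 0.90272, i.e. 0.903 to 3 decimal places.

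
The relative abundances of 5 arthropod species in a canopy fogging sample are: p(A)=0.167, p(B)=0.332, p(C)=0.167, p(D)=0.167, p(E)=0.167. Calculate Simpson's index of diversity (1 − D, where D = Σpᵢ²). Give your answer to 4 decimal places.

D = 0.167² + 0.332² + 0.167² + 0.167² + 0.167² = 0.027889 + 0.110224 + 0.027889 + 0.027889 + 0.027889 = 0.221780 (working shown to 6 dp, full precision carried).
So 1 − D = 0.778220, i.e. 0.7782 to 4 decimal places.

0.7782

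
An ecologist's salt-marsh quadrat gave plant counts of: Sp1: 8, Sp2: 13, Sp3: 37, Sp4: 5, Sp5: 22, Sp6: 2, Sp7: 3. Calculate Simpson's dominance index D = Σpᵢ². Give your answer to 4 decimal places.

Total N = 8+13+37+5+22+2+3 = 90, so the proportions are 0.088889, 0.144444, 0.411111, 0.055556, 0.244444, 0.022222, 0.033333 (working shown to 6 dp, full precision carried).
D = 0.088889² + 0.144444² + 0.411111² + 0.055556² + 0.244444² + 0.022222² + 0.033333² = 0.007901 + 0.020864 + 0.169012 + 0.003086 + 0.059753 + 0.000494 + 0.001111 = 0.262222.
To 4 decimal places, D = 0.2622.

0.2622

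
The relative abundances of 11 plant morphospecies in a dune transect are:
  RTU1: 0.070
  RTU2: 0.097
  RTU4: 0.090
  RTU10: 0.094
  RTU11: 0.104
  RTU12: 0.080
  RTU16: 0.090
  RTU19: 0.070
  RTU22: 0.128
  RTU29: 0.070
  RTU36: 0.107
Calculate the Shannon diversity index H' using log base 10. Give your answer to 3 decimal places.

1.034

Each pᵢ log₁₀ pᵢ term (working shown to 5 dp, full precision carried): 0.07×(-1.15490)=-0.08084, 0.097×(-1.01323)=-0.09828, 0.09×(-1.04576)=-0.09412, 0.094×(-1.02687)=-0.09653, 0.104×(-0.98297)=-0.10223, 0.08×(-1.09691)=-0.08775, 0.09×(-1.04576)=-0.09412, 0.07×(-1.15490)=-0.08084, 0.128×(-0.89279)=-0.11428, 0.07×(-1.15490)=-0.08084, 0.107×(-0.97062)=-0.10386.
Sum = -1.03369, so H' = 1.034.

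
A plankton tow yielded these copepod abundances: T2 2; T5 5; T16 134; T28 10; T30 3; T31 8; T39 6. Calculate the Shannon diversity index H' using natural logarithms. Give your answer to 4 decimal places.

0.8415

Total N = 2+5+134+10+3+8+6 = 168, so the proportions are 0.011905, 0.029762, 0.797619, 0.059524, 0.017857, 0.047619, 0.035714 (working shown to 6 dp, full precision carried).
Each pᵢ ln pᵢ term: 0.011905×(-4.430817)=-0.052748, 0.029762×(-3.514526)=-0.104599, 0.797619×(-0.226124)=-0.180361, 0.059524×(-2.821379)=-0.167939, 0.017857×(-4.025352)=-0.071881, 0.047619×(-3.044522)=-0.144977, 0.035714×(-3.332205)=-0.119007.
Sum = -0.841513, so H' = 0.8415.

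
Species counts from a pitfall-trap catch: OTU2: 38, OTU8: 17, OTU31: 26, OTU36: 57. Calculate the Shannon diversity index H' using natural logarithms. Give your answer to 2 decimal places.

Total N = 38+17+26+57 = 138, so the proportions are 0.2754, 0.1232, 0.1884, 0.413 (working shown to 4 dp, full precision carried).
Each pᵢ ln pᵢ term: 0.2754×(-1.2897)=-0.3551, 0.1232×(-2.0940)=-0.2580, 0.1884×(-1.6692)=-0.3145, 0.413×(-0.8842)=-0.3652.
Sum = -1.2928, so H' = 1.29.

1.29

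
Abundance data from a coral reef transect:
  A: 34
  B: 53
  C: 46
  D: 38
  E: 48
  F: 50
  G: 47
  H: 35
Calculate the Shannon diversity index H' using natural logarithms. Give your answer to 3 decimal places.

Total N = 34+53+46+38+48+50+47+35 = 351, so the proportions are 0.09687, 0.151, 0.13105, 0.10826, 0.13675, 0.14245, 0.1339, 0.09972 (working shown to 5 dp, full precision carried).
Each pᵢ ln pᵢ term: 0.09687×(-2.33443)=-0.22613, 0.151×(-1.89049)=-0.28546, 0.13105×(-2.03214)=-0.26632, 0.10826×(-2.22320)=-0.24069, 0.13675×(-1.98959)=-0.27208, 0.14245×(-1.94876)=-0.27760, 0.1339×(-2.01064)=-0.26923, 0.09972×(-2.30544)=-0.22989.
Sum = -2.06739, so H' = 2.067.

2.067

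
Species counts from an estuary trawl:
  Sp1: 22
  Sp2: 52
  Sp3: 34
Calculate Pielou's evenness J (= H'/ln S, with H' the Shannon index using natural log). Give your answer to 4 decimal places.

Total N = 22+52+34 = 108, so the proportions are 0.203704, 0.481481, 0.314815 (working shown to 6 dp, full precision carried).
H' = −Σ pᵢ ln pᵢ = −((-0.324111) + (-0.351909) + (-0.363854)) = 1.039873.
With S = 3 species, ln S = 1.098612, so J = 1.039873/1.098612 = 0.946533, i.e. 0.9465 to 4 decimal places.

0.9465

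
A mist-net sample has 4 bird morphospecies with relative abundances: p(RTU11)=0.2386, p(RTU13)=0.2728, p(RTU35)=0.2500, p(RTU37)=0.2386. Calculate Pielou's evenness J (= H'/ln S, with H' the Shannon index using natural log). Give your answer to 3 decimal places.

H' = −Σ pᵢ ln pᵢ = −((-0.34191) + (-0.35437) + (-0.34657) + (-0.34191)) = 1.38476 (working shown to 5 dp, full precision carried).
With S = 4 species, ln S = 1.38629, so J = 1.38476/1.38629 = 0.99889, i.e. 0.999 to 3 decimal places.

0.999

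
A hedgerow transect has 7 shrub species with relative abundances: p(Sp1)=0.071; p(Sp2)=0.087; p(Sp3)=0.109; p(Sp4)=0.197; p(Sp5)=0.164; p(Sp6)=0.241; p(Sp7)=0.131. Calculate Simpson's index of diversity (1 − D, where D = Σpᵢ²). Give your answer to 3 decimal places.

0.835

D = 0.071² + 0.087² + 0.109² + 0.197² + 0.164² + 0.241² + 0.131² = 0.00504 + 0.00757 + 0.01188 + 0.03881 + 0.02690 + 0.05808 + 0.01716 = 0.16544 (working shown to 5 dp, full precision carried).
So 1 − D = 0.83456, i.e. 0.835 to 3 decimal places.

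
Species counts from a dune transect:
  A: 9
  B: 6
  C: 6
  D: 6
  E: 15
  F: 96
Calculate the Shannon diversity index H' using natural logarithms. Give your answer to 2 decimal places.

Total N = 9+6+6+6+15+96 = 138, so the proportions are 0.0652, 0.0435, 0.0435, 0.0435, 0.1087, 0.6957 (working shown to 4 dp, full precision carried).
Each pᵢ ln pᵢ term: 0.0652×(-2.7300)=-0.1780, 0.0435×(-3.1355)=-0.1363, 0.0435×(-3.1355)=-0.1363, 0.0435×(-3.1355)=-0.1363, 0.1087×(-2.2192)=-0.2412, 0.6957×(-0.3629)=-0.2525.
Sum = -1.0807, so H' = 1.08.

1.08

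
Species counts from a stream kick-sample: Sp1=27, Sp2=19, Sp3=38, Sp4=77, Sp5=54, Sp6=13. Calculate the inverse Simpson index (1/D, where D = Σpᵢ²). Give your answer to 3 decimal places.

Total N = 27+19+38+77+54+13 = 228, so the proportions are 0.1184211, 0.0833333, 0.1666667, 0.3377193, 0.2368421, 0.0570175 (working shown to 7 dp, full precision carried).
D = 0.1184211² + 0.0833333² + 0.1666667² + 0.3377193² + 0.2368421² + 0.0570175² = 0.0140235 + 0.0069444 + 0.0277778 + 0.1140543 + 0.0560942 + 0.0032510 = 0.2221453.
So 1/D = 4.50156, i.e. 4.502 to 3 decimal places.

4.502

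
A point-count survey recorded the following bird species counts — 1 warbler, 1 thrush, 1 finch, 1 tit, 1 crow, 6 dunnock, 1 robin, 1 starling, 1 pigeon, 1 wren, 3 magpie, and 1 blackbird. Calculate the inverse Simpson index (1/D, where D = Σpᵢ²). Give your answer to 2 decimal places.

Total N = 1+1+1+1+1+6+1+1+1+1+3+1 = 19, so the proportions are 0.052632, 0.052632, 0.052632, 0.052632, 0.052632, 0.315789, 0.052632, 0.052632, 0.052632, 0.052632, 0.157895, 0.052632 (working shown to 6 dp, full precision carried).
D = 0.052632² + 0.052632² + 0.052632² + 0.052632² + 0.052632² + 0.315789² + 0.052632² + 0.052632² + 0.052632² + 0.052632² + 0.157895² + 0.052632² = 0.002770 + 0.002770 + 0.002770 + 0.002770 + 0.002770 + 0.099723 + 0.002770 + 0.002770 + 0.002770 + 0.002770 + 0.024931 + 0.002770 = 0.152355.
So 1/D = 6.5636, i.e. 6.56 to 2 decimal places.

6.56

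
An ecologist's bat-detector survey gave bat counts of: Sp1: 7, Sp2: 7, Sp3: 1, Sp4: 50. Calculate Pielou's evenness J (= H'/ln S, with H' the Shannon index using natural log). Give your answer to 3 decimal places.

0.538

Total N = 7+7+1+50 = 65, so the proportions are 0.10769, 0.10769, 0.01538, 0.76923 (working shown to 5 dp, full precision carried).
H' = −Σ pᵢ ln pᵢ = −((-0.23999) + (-0.23999) + (-0.06422) + (-0.20182)) = 0.74602.
With S = 4 species, ln S = 1.38629, so J = 0.74602/1.38629 = 0.53814, i.e. 0.538 to 3 decimal places.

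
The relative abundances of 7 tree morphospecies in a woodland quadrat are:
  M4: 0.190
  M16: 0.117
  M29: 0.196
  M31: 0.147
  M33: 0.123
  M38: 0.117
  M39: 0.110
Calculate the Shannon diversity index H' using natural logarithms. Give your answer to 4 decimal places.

Each pᵢ ln pᵢ term (working shown to 6 dp, full precision carried): 0.19×(-1.660731)=-0.315539, 0.117×(-2.145581)=-0.251033, 0.196×(-1.629641)=-0.319410, 0.147×(-1.917323)=-0.281846, 0.123×(-2.095571)=-0.257755, 0.117×(-2.145581)=-0.251033, 0.11×(-2.207275)=-0.242800.
Sum = -1.919416, so H' = 1.9194.

1.9194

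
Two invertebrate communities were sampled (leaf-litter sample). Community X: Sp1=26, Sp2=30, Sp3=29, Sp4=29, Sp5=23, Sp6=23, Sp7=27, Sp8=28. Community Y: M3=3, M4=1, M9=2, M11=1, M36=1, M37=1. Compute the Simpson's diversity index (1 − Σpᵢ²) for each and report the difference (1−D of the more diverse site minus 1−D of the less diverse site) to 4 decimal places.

Community X: N=215, proportions 0.12093, 0.139535, 0.134884, 0.134884, 0.106977, 0.106977, 0.125581, 0.130233, giving 1−D = 0.873899 (working shown to 6 dp, full precision carried).
Community Y: N=9, proportions 0.333333, 0.111111, 0.222222, 0.111111, 0.111111, 0.111111, giving 1−D = 0.790123.
Difference = |0.873899 − 0.790123| = 0.083776, i.e. 0.0838 to 4 decimal places.

0.0838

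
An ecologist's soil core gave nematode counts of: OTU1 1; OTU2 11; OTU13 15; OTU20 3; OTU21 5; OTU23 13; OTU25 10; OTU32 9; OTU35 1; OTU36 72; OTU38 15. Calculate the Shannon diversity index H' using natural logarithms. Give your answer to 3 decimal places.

1.798

Total N = 1+11+15+3+5+13+10+9+1+72+15 = 155, so the proportions are 0.00645, 0.07097, 0.09677, 0.01935, 0.03226, 0.08387, 0.06452, 0.05806, 0.00645, 0.46452, 0.09677 (working shown to 5 dp, full precision carried).
Each pᵢ ln pᵢ term: 0.00645×(-5.04343)=-0.03254, 0.07097×(-2.64553)=-0.18775, 0.09677×(-2.33537)=-0.22600, 0.01935×(-3.94481)=-0.07635, 0.03226×(-3.43399)=-0.11077, 0.08387×(-2.47848)=-0.20787, 0.06452×(-2.74084)=-0.17683, 0.05806×(-2.84620)=-0.16526, 0.00645×(-5.04343)=-0.03254, 0.46452×(-0.76676)=-0.35617, 0.09677×(-2.33537)=-0.22600.
Sum = -1.79809, so H' = 1.798.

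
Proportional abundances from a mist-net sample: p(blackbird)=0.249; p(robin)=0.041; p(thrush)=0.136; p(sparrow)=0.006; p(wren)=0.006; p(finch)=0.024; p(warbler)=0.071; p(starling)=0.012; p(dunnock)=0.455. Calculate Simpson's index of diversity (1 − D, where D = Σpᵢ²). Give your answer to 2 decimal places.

0.70

D = 0.249² + 0.041² + 0.136² + 0.006² + 0.006² + 0.024² + 0.071² + 0.012² + 0.455² = 0.06200 + 0.00168 + 0.01850 + 0.00004 + 0.00004 + 0.00058 + 0.00504 + 0.00014 + 0.20703 = 0.29504 (working shown to 5 dp, full precision carried).
So 1 − D = 0.70496, i.e. 0.70 to 2 decimal places.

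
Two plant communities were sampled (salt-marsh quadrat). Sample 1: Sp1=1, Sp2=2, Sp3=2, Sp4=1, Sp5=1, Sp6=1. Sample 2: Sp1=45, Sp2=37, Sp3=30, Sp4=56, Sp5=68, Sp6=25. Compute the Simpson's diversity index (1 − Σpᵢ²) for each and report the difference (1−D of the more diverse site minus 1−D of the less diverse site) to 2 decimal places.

0.00

Sample 1: N=8, proportions 0.125, 0.25, 0.25, 0.125, 0.125, 0.125, giving 1−D = 0.8125 (working shown to 4 dp, full precision carried).
Sample 2: N=261, proportions 0.1724, 0.1418, 0.1149, 0.2146, 0.2605, 0.0958, giving 1−D = 0.8139.
Difference = |0.8125 − 0.8139| = 0.0014, i.e. 0.00 to 2 decimal places.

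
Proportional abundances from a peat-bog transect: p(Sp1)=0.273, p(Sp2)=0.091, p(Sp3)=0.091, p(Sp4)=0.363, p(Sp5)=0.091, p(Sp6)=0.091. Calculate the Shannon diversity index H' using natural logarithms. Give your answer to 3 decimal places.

Each pᵢ ln pᵢ term (working shown to 5 dp, full precision carried): 0.273×(-1.29828)=-0.35443, 0.091×(-2.39690)=-0.21812, 0.091×(-2.39690)=-0.21812, 0.363×(-1.01335)=-0.36785, 0.091×(-2.39690)=-0.21812, 0.091×(-2.39690)=-0.21812.
Sum = -1.59475, so H' = 1.595.

1.595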